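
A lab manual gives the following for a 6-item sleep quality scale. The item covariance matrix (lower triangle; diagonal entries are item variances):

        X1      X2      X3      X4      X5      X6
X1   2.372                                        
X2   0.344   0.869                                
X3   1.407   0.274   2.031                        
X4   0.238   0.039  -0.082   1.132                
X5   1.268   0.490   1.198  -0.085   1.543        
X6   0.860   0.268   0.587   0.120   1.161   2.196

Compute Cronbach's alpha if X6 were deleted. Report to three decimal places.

α = 0.702

Remaining items: X1, X2, X3, X4, X5 (k = 5).
Σσᵢ² = 2.372 + 0.869 + 2.031 + 1.132 + 1.543 = 7.947
σ²_T = 7.947 + 2 × 5.091 = 18.129
α (item deleted) = (5/4)·(1 − 7.947/18.129) = 0.702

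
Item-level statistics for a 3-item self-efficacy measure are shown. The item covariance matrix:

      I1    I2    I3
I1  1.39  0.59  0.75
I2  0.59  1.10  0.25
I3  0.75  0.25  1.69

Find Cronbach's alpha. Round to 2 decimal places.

ΣVar(i) = 1.39 + 1.10 + 1.69 = 4.18
Sum of off-diagonal covariances = 1.59
σ²_total = 4.18 + 2 × 1.59 = 7.36
α = (k/(k−1))·(1 − ΣVar(i)/σ²_total) = (3/2)·(1 − 4.18/7.36) = 0.65

Cronbach's alpha = 0.65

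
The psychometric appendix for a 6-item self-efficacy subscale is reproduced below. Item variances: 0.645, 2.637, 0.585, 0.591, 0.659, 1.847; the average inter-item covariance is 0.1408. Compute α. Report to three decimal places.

ΣVar(i) = 0.645 + 2.637 + 0.585 + 0.591 + 0.659 + 1.847 = 6.964
Sum of the 15 distinct covariances = 15 × 0.1408 = 2.1120
σ²_total = ΣVar(i) + 2·Σcov = 6.964 + 2 × 2.1120 = 11.1880
α = (6/5)·(1 − 6.964/11.1880) = 0.453

α = 0.453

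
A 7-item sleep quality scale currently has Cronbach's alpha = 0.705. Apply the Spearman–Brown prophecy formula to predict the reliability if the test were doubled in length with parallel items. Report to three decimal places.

predicted reliability = 0.827

Length factor m = 2
α' = m·α / (1 + (m−1)·α)
   = 2 × 0.705 / (1 + (2 − 1) × 0.705)
   = 1.4100 / 1.7050 = 0.827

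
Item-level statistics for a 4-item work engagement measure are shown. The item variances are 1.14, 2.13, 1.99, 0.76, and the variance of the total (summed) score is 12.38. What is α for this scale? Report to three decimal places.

α = 0.685

sum of item variances = 1.14 + 2.13 + 1.99 + 0.76 = 6.02
α = (k/(k−1))·(1 − sum of item variances/total variance) = (4/3)·(1 − 6.02/12.38) = 0.685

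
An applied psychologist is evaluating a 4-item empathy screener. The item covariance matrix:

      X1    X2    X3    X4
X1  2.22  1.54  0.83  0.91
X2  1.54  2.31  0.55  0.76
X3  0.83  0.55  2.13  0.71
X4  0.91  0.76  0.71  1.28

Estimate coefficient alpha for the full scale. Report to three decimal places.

Σσᵢ² = 2.22 + 2.31 + 2.13 + 1.28 = 7.94
Sum of off-diagonal covariances = 5.30
total variance = 7.94 + 2 × 5.30 = 18.54
α = (k/(k−1))·(1 − Σσᵢ²/total variance) = (4/3)·(1 − 7.94/18.54) = 0.762

coefficient alpha = 0.762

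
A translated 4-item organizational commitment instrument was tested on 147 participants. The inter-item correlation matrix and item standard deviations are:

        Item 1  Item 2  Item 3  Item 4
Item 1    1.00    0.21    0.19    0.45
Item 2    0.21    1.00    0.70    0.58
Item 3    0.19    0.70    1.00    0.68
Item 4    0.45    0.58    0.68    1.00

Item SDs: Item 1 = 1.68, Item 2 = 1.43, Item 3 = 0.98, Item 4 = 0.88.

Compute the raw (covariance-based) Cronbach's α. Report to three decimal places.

Cronbach's α = 0.712

Σσ²ᵢ = 1.68² + 1.43² + 0.98² + 0.88² = 6.6021
Covariances σ_ij = r_ij · s_i · s_j:
  σ(Item 1,Item 2) = 0.21 × 1.68 × 1.43 = 0.5045
  σ(Item 1,Item 3) = 0.19 × 1.68 × 0.98 = 0.3128
  σ(Item 1,Item 4) = 0.45 × 1.68 × 0.88 = 0.6653
  σ(Item 2,Item 3) = 0.70 × 1.43 × 0.98 = 0.9810
  σ(Item 2,Item 4) = 0.58 × 1.43 × 0.88 = 0.7299
  σ(Item 3,Item 4) = 0.68 × 0.98 × 0.88 = 0.5864
σ²_T = Σσ²ᵢ + 2·Σσ_ij = 6.6021 + 2 × 3.7799 = 14.1619
α = (4/3)·(1 − 6.6021/14.1619) = 0.712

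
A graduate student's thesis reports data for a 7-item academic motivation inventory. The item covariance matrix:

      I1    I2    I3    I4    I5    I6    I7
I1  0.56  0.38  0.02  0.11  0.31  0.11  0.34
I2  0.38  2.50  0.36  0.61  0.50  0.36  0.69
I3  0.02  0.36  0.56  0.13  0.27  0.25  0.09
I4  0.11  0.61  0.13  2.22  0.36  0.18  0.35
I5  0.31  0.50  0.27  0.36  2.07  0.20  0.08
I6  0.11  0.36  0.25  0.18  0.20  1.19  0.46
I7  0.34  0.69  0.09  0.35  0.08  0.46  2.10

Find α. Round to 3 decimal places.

α = 0.611

Σσᵢ² = 0.56 + 2.50 + 0.56 + 2.22 + 2.07 + 1.19 + 2.10 = 11.20
Σ_{i<j} σ_ij = 6.16
σ²_T = 11.20 + 2 × 6.16 = 23.52
α = (k/(k−1))·(1 − Σσᵢ²/σ²_T) = (7/6)·(1 − 11.20/23.52) = 0.611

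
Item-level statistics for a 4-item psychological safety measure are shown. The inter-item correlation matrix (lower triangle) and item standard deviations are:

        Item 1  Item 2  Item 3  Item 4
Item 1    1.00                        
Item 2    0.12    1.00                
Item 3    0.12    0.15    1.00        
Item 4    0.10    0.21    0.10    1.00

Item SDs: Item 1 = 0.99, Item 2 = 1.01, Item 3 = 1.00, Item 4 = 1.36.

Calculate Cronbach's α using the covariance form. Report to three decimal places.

Cronbach's α = 0.375

Σσ²ᵢ = 0.99² + 1.01² + 1.00² + 1.36² = 4.8498
Covariances σ_ij = r_ij · s_i · s_j:
  σ(Item 1,Item 2) = 0.12 × 0.99 × 1.01 = 0.1200
  σ(Item 1,Item 3) = 0.12 × 0.99 × 1.00 = 0.1188
  σ(Item 1,Item 4) = 0.10 × 0.99 × 1.36 = 0.1346
  σ(Item 2,Item 3) = 0.15 × 1.01 × 1.00 = 0.1515
  σ(Item 2,Item 4) = 0.21 × 1.01 × 1.36 = 0.2885
  σ(Item 3,Item 4) = 0.10 × 1.00 × 1.36 = 0.1360
σ²_T = Σσ²ᵢ + 2·Σσ_ij = 4.8498 + 2 × 0.9494 = 6.7486
α = (4/3)·(1 − 4.8498/6.7486) = 0.375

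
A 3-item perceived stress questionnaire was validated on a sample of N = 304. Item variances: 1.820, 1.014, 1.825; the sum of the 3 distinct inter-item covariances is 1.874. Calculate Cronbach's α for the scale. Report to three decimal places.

Cronbach's α = 0.669

sum of item variances = 1.820 + 1.014 + 1.825 = 4.659
Sum of distinct covariances = 1.874
σ²_total = sum of item variances + 2·Σcov = 4.659 + 2 × 1.874 = 8.407
α = (3/2)·(1 − 4.659/8.407) = 0.669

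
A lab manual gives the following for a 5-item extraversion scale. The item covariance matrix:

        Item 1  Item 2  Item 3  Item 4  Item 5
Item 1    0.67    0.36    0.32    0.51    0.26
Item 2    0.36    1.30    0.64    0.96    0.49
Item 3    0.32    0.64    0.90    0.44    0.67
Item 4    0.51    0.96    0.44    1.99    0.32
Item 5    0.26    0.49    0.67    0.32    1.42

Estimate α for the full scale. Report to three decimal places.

α = 0.766

sum of item variances = 0.67 + 1.30 + 0.90 + 1.99 + 1.42 = 6.28
Σ_{i<j} σ_ij = 4.97
total variance = 6.28 + 2 × 4.97 = 16.22
α = (k/(k−1))·(1 − sum of item variances/total variance) = (5/4)·(1 − 6.28/16.22) = 0.766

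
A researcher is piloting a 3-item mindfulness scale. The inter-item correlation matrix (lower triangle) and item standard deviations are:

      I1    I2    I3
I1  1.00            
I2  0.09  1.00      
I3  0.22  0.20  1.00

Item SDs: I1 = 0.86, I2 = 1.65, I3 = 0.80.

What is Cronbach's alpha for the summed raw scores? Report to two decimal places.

Σσ²ᵢ = 0.86² + 1.65² + 0.80² = 4.1021
Covariances σ_ij = r_ij · s_i · s_j:
  σ(I1,I2) = 0.09 × 0.86 × 1.65 = 0.1277
  σ(I1,I3) = 0.22 × 0.86 × 0.80 = 0.1514
  σ(I2,I3) = 0.20 × 1.65 × 0.80 = 0.2640
σ²_T = Σσ²ᵢ + 2·Σσ_ij = 4.1021 + 2 × 0.5431 = 5.1883
α = (3/2)·(1 − 4.1021/5.1883) = 0.31

Cronbach's alpha = 0.31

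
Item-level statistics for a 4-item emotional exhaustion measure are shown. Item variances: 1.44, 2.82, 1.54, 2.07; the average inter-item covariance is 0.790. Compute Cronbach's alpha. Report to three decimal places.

α = 0.729

Σσᵢ² = 1.44 + 2.82 + 1.54 + 2.07 = 7.87
Sum of the 6 distinct covariances = 6 × 0.790 = 4.740
Var(T) = Σσᵢ² + 2·Σcov = 7.87 + 2 × 4.740 = 17.350
α = (4/3)·(1 − 7.87/17.350) = 0.729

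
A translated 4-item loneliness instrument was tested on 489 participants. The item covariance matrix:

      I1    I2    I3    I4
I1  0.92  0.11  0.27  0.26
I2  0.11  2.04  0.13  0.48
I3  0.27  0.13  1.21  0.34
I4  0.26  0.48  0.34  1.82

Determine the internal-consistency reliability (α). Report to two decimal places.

Σσ²ᵢ = 0.92 + 2.04 + 1.21 + 1.82 = 5.99
Σ_{i<j} σ_ij = 1.59
σ²_T = 5.99 + 2 × 1.59 = 9.17
α = (k/(k−1))·(1 − Σσ²ᵢ/σ²_T) = (4/3)·(1 − 5.99/9.17) = 0.46

α = 0.46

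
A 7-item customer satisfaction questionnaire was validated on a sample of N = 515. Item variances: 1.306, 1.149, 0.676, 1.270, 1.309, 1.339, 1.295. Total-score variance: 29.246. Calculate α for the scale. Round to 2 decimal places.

sum of item variances = 1.306 + 1.149 + 0.676 + 1.270 + 1.309 + 1.339 + 1.295 = 8.344
α = (k/(k−1))·(1 − sum of item variances/σ²_total) = (7/6)·(1 − 8.344/29.246) = 0.83

α = 0.83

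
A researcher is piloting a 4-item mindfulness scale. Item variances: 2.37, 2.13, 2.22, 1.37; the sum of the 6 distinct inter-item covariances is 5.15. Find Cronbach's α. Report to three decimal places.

Cronbach's α = 0.747

Σσᵢ² = 2.37 + 2.13 + 2.22 + 1.37 = 8.09
Sum of distinct covariances = 5.15
σ²_T = Σσᵢ² + 2·Σcov = 8.09 + 2 × 5.15 = 18.39
α = (4/3)·(1 − 8.09/18.39) = 0.747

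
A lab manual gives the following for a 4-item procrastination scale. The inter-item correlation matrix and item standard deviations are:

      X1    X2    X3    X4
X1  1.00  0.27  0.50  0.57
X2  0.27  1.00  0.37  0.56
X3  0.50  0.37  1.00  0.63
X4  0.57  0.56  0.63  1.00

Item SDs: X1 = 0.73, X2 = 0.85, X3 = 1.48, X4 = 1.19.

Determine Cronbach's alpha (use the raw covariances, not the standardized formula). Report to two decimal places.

Σσ²ᵢ = 0.73² + 0.85² + 1.48² + 1.19² = 4.8619
Covariances σ_ij = r_ij · s_i · s_j:
  σ(X1,X2) = 0.27 × 0.73 × 0.85 = 0.1675
  σ(X1,X3) = 0.50 × 0.73 × 1.48 = 0.5402
  σ(X1,X4) = 0.57 × 0.73 × 1.19 = 0.4952
  σ(X2,X3) = 0.37 × 0.85 × 1.48 = 0.4655
  σ(X2,X4) = 0.56 × 0.85 × 1.19 = 0.5664
  σ(X3,X4) = 0.63 × 1.48 × 1.19 = 1.1096
σ²_T = Σσ²ᵢ + 2·Σσ_ij = 4.8619 + 2 × 3.3444 = 11.5507
α = (4/3)·(1 − 4.8619/11.5507) = 0.77

Cronbach's alpha = 0.77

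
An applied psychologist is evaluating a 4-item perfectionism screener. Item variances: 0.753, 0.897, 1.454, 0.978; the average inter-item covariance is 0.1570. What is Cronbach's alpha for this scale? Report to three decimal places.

ΣVar(i) = 0.753 + 0.897 + 1.454 + 0.978 = 4.082
Sum of the 6 distinct covariances = 6 × 0.1570 = 0.9420
σ²_total = ΣVar(i) + 2·Σcov = 4.082 + 2 × 0.9420 = 5.9660
α = (4/3)·(1 − 4.082/5.9660) = 0.421

Cronbach's alpha = 0.421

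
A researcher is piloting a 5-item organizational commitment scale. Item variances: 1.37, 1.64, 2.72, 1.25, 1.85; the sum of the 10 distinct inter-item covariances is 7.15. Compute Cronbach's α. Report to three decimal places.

Σσᵢ² = 1.37 + 1.64 + 2.72 + 1.25 + 1.85 = 8.83
Sum of distinct covariances = 7.15
σ²_total = Σσᵢ² + 2·Σcov = 8.83 + 2 × 7.15 = 23.13
α = (5/4)·(1 − 8.83/23.13) = 0.773

Cronbach's α = 0.773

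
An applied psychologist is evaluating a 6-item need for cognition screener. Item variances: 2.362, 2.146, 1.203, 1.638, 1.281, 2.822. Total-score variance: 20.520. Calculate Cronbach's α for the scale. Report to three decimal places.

Σσᵢ² = 2.362 + 2.146 + 1.203 + 1.638 + 1.281 + 2.822 = 11.452
α = (k/(k−1))·(1 − Σσᵢ²/σ²_total) = (6/5)·(1 − 11.452/20.520) = 0.530

α = 0.530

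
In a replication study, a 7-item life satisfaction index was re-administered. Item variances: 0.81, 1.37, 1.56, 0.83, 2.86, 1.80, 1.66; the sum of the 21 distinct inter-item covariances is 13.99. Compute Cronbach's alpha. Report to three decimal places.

Σσ²ᵢ = 0.81 + 1.37 + 1.56 + 0.83 + 2.86 + 1.80 + 1.66 = 10.89
Sum of distinct covariances = 13.99
Var(T) = Σσ²ᵢ + 2·Σcov = 10.89 + 2 × 13.99 = 38.87
α = (7/6)·(1 − 10.89/38.87) = 0.840

Cronbach's alpha = 0.840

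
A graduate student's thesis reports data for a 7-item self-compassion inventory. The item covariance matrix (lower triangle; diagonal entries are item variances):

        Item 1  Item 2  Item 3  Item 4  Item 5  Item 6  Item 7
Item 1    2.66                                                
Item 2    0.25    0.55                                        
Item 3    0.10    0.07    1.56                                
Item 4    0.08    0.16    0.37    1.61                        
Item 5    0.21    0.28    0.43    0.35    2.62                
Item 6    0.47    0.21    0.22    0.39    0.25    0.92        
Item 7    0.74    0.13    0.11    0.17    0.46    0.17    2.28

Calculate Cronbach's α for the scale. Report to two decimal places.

ΣVar(i) = 2.66 + 0.55 + 1.56 + 1.61 + 2.62 + 0.92 + 2.28 = 12.20
Sum of off-diagonal covariances = 5.62
Var(T) = 12.20 + 2 × 5.62 = 23.44
α = (k/(k−1))·(1 − ΣVar(i)/Var(T)) = (7/6)·(1 − 12.20/23.44) = 0.56

Cronbach's α = 0.56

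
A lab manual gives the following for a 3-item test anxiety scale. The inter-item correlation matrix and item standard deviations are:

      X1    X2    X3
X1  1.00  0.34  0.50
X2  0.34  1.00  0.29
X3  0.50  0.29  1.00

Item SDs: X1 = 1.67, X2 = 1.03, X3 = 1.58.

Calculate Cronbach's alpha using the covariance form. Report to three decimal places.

Cronbach's alpha = 0.642

Σσ²ᵢ = 1.67² + 1.03² + 1.58² = 6.3462
Covariances σ_ij = r_ij · s_i · s_j:
  σ(X1,X2) = 0.34 × 1.67 × 1.03 = 0.5848
  σ(X1,X3) = 0.50 × 1.67 × 1.58 = 1.3193
  σ(X2,X3) = 0.29 × 1.03 × 1.58 = 0.4719
σ²_T = Σσ²ᵢ + 2·Σσ_ij = 6.3462 + 2 × 2.3760 = 11.0982
α = (3/2)·(1 − 6.3462/11.0982) = 0.642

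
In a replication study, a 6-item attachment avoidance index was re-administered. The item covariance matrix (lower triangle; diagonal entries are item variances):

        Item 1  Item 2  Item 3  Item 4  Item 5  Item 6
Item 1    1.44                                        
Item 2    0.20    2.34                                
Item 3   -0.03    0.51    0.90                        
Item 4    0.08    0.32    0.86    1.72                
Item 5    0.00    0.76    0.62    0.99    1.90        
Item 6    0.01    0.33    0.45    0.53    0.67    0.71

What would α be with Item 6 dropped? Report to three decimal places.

α = 0.637

Remaining items: Item 1, Item 2, Item 3, Item 4, Item 5 (k = 5).
ΣVar(i) = 1.44 + 2.34 + 0.90 + 1.72 + 1.90 = 8.30
Var(T) = 8.30 + 2 × 4.31 = 16.92
α (item deleted) = (5/4)·(1 − 8.30/16.92) = 0.637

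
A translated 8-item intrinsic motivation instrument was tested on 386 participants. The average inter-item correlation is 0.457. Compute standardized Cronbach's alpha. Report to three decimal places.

α = 0.871

Standardized α = k·r̄ / (1 + (k−1)·r̄) = 8 × 0.457 / (1 + 7 × 0.457)
  = 3.6560 / 4.1990 = 0.871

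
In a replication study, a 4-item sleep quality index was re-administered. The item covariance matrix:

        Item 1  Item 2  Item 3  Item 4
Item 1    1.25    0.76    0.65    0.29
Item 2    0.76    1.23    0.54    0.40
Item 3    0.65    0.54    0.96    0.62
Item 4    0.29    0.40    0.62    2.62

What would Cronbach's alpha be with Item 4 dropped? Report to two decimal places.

Cronbach's alpha = 0.80

Remaining items: Item 1, Item 2, Item 3 (k = 3).
Σσ²ᵢ = 1.25 + 1.23 + 0.96 = 3.44
total variance = 3.44 + 2 × 1.95 = 7.34
α (item deleted) = (3/2)·(1 − 3.44/7.34) = 0.80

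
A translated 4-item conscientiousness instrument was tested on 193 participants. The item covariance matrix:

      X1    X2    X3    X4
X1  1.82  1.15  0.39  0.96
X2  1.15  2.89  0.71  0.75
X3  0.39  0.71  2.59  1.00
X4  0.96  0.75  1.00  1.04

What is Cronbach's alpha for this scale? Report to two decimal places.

ΣVar(i) = 1.82 + 2.89 + 2.59 + 1.04 = 8.34
Sum of off-diagonal covariances = 4.96
Var(T) = 8.34 + 2 × 4.96 = 18.26
α = (k/(k−1))·(1 − ΣVar(i)/Var(T)) = (4/3)·(1 − 8.34/18.26) = 0.72

α = 0.72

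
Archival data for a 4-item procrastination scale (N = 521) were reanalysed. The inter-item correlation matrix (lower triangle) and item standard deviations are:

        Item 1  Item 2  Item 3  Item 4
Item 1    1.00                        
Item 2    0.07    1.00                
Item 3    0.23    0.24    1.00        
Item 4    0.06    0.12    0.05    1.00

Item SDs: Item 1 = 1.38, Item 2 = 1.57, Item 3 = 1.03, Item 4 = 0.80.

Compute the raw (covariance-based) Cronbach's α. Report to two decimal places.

Σσ²ᵢ = 1.38² + 1.57² + 1.03² + 0.80² = 6.0702
Covariances σ_ij = r_ij · s_i · s_j:
  σ(Item 1,Item 2) = 0.07 × 1.38 × 1.57 = 0.1517
  σ(Item 1,Item 3) = 0.23 × 1.38 × 1.03 = 0.3269
  σ(Item 1,Item 4) = 0.06 × 1.38 × 0.80 = 0.0662
  σ(Item 2,Item 3) = 0.24 × 1.57 × 1.03 = 0.3881
  σ(Item 2,Item 4) = 0.12 × 1.57 × 0.80 = 0.1507
  σ(Item 3,Item 4) = 0.05 × 1.03 × 0.80 = 0.0412
σ²_T = Σσ²ᵢ + 2·Σσ_ij = 6.0702 + 2 × 1.1248 = 8.3198
α = (4/3)·(1 − 6.0702/8.3198) = 0.36

α = 0.36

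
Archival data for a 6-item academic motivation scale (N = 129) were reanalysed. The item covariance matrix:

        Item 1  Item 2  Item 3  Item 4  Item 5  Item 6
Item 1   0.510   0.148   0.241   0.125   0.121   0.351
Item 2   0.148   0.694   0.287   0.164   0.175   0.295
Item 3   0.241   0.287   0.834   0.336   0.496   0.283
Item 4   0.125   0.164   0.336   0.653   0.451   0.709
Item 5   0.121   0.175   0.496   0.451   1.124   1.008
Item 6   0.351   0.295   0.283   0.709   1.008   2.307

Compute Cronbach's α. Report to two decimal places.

Σσ²ᵢ = 0.510 + 0.694 + 0.834 + 0.653 + 1.124 + 2.307 = 6.122
Sum of off-diagonal covariances = 5.190
σ²_total = 6.122 + 2 × 5.190 = 16.502
α = (k/(k−1))·(1 − Σσ²ᵢ/σ²_total) = (6/5)·(1 − 6.122/16.502) = 0.75

Cronbach's α = 0.75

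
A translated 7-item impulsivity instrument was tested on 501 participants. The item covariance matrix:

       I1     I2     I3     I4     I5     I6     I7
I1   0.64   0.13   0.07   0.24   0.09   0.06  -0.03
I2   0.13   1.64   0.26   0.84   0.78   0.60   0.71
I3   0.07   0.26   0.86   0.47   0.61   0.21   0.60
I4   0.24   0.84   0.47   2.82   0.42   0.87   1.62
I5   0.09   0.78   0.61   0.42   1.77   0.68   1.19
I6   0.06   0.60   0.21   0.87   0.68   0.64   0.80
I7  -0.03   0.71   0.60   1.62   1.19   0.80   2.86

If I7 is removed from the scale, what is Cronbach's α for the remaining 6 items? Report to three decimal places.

Remaining items: I1, I2, I3, I4, I5, I6 (k = 6).
ΣVar(i) = 0.64 + 1.64 + 0.86 + 2.82 + 1.77 + 0.64 = 8.37
σ²_total = 8.37 + 2 × 6.33 = 21.03
α (item deleted) = (6/5)·(1 − 8.37/21.03) = 0.722

Cronbach's α = 0.722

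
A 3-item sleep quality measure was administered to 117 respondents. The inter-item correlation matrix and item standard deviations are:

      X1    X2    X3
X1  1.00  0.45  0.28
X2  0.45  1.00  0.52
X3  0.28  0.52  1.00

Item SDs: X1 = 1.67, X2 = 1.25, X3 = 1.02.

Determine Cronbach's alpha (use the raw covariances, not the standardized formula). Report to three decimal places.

Cronbach's alpha = 0.653

Σσ²ᵢ = 1.67² + 1.25² + 1.02² = 5.3918
Covariances σ_ij = r_ij · s_i · s_j:
  σ(X1,X2) = 0.45 × 1.67 × 1.25 = 0.9394
  σ(X1,X3) = 0.28 × 1.67 × 1.02 = 0.4770
  σ(X2,X3) = 0.52 × 1.25 × 1.02 = 0.6630
σ²_T = Σσ²ᵢ + 2·Σσ_ij = 5.3918 + 2 × 2.0794 = 9.5506
α = (3/2)·(1 − 5.3918/9.5506) = 0.653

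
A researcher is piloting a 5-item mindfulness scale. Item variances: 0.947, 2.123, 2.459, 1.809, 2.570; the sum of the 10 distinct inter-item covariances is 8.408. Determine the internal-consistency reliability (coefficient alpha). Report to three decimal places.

coefficient alpha = 0.787

Σσ²ᵢ = 0.947 + 2.123 + 2.459 + 1.809 + 2.570 = 9.908
Sum of distinct covariances = 8.408
Var(T) = Σσ²ᵢ + 2·Σcov = 9.908 + 2 × 8.408 = 26.724
α = (5/4)·(1 − 9.908/26.724) = 0.787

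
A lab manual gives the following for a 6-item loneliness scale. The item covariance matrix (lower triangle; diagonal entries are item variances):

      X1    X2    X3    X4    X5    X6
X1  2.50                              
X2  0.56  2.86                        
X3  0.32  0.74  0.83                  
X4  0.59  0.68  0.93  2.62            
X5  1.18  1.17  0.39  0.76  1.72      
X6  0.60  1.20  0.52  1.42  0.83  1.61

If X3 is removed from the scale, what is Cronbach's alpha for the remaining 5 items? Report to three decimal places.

Cronbach's alpha = 0.767

Remaining items: X1, X2, X4, X5, X6 (k = 5).
ΣVar(i) = 2.50 + 2.86 + 2.62 + 1.72 + 1.61 = 11.31
σ²_T = 11.31 + 2 × 8.99 = 29.29
α (item deleted) = (5/4)·(1 − 11.31/29.29) = 0.767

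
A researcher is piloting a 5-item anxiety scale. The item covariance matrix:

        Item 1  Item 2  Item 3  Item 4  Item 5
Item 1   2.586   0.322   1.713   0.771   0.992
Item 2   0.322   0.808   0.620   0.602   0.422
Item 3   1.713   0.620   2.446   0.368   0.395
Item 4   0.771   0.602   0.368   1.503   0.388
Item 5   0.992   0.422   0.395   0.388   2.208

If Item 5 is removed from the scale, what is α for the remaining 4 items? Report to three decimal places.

α = 0.727

Remaining items: Item 1, Item 2, Item 3, Item 4 (k = 4).
Σσ²ᵢ = 2.586 + 0.808 + 2.446 + 1.503 = 7.343
total variance = 7.343 + 2 × 4.396 = 16.135
α (item deleted) = (4/3)·(1 − 7.343/16.135) = 0.727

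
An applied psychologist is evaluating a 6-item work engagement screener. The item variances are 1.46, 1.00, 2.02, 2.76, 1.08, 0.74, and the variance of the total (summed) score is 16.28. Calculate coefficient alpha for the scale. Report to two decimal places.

Σσᵢ² = 1.46 + 1.00 + 2.02 + 2.76 + 1.08 + 0.74 = 9.06
α = (k/(k−1))·(1 − Σσᵢ²/σ²_T) = (6/5)·(1 − 9.06/16.28) = 0.53

coefficient alpha = 0.53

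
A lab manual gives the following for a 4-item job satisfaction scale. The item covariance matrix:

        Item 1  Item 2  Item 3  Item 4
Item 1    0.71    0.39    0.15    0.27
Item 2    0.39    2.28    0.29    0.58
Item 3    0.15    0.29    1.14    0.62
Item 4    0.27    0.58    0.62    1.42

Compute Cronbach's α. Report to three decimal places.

α = 0.604

Σσ²ᵢ = 0.71 + 2.28 + 1.14 + 1.42 = 5.55
Σ_{i<j} σ_ij = 2.30
σ²_T = 5.55 + 2 × 2.30 = 10.15
α = (k/(k−1))·(1 − Σσ²ᵢ/σ²_T) = (4/3)·(1 − 5.55/10.15) = 0.604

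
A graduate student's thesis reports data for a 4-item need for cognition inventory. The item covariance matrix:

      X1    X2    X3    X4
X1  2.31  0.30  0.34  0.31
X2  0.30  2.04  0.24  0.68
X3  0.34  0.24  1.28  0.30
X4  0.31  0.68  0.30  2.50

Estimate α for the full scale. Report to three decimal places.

Σσ²ᵢ = 2.31 + 2.04 + 1.28 + 2.50 = 8.13
Sum of off-diagonal covariances = 2.17
σ²_total = 8.13 + 2 × 2.17 = 12.47
α = (k/(k−1))·(1 − Σσ²ᵢ/σ²_total) = (4/3)·(1 − 8.13/12.47) = 0.464

α = 0.464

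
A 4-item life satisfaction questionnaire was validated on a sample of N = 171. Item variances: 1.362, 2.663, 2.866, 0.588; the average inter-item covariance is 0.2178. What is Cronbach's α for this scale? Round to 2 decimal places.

Cronbach's α = 0.35

ΣVar(i) = 1.362 + 2.663 + 2.866 + 0.588 = 7.479
Sum of the 6 distinct covariances = 6 × 0.2178 = 1.3068
total variance = ΣVar(i) + 2·Σcov = 7.479 + 2 × 1.3068 = 10.0926
α = (4/3)·(1 − 7.479/10.0926) = 0.35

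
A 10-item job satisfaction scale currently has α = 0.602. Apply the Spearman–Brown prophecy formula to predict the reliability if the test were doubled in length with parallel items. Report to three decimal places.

predicted reliability = 0.752

Length factor m = 2
α' = m·α / (1 + (m−1)·α)
   = 2 × 0.602 / (1 + (2 − 1) × 0.602)
   = 1.2040 / 1.6020 = 0.752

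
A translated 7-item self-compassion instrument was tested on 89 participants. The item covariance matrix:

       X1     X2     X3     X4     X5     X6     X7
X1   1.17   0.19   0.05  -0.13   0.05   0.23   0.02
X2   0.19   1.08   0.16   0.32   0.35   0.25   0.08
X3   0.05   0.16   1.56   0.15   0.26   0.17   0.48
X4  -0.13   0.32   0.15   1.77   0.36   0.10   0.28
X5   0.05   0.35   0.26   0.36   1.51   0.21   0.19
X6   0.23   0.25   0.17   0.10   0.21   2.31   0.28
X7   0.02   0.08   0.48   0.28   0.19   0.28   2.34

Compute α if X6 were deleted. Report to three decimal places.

Remaining items: X1, X2, X3, X4, X5, X7 (k = 6).
Σσᵢ² = 1.17 + 1.08 + 1.56 + 1.77 + 1.51 + 2.34 = 9.43
σ²_total = 9.43 + 2 × 2.81 = 15.05
α (item deleted) = (6/5)·(1 − 9.43/15.05) = 0.448

α = 0.448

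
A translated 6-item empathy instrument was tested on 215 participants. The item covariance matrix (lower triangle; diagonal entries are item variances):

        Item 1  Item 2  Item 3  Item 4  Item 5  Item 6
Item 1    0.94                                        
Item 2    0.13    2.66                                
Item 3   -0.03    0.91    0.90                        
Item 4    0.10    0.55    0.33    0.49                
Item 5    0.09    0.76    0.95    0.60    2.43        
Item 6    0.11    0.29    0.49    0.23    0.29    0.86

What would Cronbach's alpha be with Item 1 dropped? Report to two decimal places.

Remaining items: Item 2, Item 3, Item 4, Item 5, Item 6 (k = 5).
Σσ²ᵢ = 2.66 + 0.90 + 0.49 + 2.43 + 0.86 = 7.34
σ²_T = 7.34 + 2 × 5.40 = 18.14
α (item deleted) = (5/4)·(1 − 7.34/18.14) = 0.74

Cronbach's alpha = 0.74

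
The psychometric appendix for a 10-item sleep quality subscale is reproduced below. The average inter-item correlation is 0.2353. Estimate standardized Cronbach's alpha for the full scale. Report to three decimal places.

Standardized α = k·r̄ / (1 + (k−1)·r̄) = 10 × 0.2353 / (1 + 9 × 0.2353)
  = 2.3530 / 3.1177 = 0.755

α = 0.755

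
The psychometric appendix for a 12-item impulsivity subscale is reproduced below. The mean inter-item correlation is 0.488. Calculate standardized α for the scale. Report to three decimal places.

α = 0.920

Standardized α = k·r̄ / (1 + (k−1)·r̄) = 12 × 0.488 / (1 + 11 × 0.488)
  = 5.8560 / 6.3680 = 0.920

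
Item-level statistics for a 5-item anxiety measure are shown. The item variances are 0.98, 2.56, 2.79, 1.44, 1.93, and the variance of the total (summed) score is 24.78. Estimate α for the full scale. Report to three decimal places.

Σσᵢ² = 0.98 + 2.56 + 2.79 + 1.44 + 1.93 = 9.70
α = (k/(k−1))·(1 − Σσᵢ²/Var(T)) = (5/4)·(1 − 9.70/24.78) = 0.761

α = 0.761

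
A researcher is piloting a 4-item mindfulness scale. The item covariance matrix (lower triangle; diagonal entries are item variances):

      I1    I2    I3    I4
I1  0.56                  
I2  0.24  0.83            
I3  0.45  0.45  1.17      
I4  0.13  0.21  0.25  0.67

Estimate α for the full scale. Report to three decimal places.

α = 0.690

ΣVar(i) = 0.56 + 0.83 + 1.17 + 0.67 = 3.23
Sum of the distinct covariances = 1.73
σ²_T = 3.23 + 2 × 1.73 = 6.69
α = (k/(k−1))·(1 − ΣVar(i)/σ²_T) = (4/3)·(1 − 3.23/6.69) = 0.690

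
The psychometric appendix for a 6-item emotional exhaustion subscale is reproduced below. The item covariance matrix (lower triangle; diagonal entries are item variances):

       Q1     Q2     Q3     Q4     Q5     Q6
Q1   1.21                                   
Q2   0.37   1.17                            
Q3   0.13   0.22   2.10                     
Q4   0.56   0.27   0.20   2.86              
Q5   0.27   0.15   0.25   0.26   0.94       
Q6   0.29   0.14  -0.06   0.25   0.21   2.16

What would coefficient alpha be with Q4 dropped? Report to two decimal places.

Remaining items: Q1, Q2, Q3, Q5, Q6 (k = 5).
Σσᵢ² = 1.21 + 1.17 + 2.10 + 0.94 + 2.16 = 7.58
Var(T) = 7.58 + 2 × 1.97 = 11.52
α (item deleted) = (5/4)·(1 − 7.58/11.52) = 0.43

α = 0.43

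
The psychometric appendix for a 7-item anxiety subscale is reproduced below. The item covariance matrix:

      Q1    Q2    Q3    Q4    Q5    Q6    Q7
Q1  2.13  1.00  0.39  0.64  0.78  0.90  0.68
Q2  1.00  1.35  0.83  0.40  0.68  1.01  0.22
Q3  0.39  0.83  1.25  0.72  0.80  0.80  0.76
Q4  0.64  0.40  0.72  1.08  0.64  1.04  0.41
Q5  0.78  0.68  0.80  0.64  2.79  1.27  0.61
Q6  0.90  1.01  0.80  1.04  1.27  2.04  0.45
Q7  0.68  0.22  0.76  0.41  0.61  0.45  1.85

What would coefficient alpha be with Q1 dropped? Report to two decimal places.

Remaining items: Q2, Q3, Q4, Q5, Q6, Q7 (k = 6).
sum of item variances = 1.35 + 1.25 + 1.08 + 2.79 + 2.04 + 1.85 = 10.36
Var(T) = 10.36 + 2 × 10.64 = 31.64
α (item deleted) = (6/5)·(1 − 10.36/31.64) = 0.81

coefficient alpha = 0.81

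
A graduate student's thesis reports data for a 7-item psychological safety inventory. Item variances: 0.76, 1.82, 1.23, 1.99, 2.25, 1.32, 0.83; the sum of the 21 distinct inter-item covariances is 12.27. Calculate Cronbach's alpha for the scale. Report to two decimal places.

Σσᵢ² = 0.76 + 1.82 + 1.23 + 1.99 + 2.25 + 1.32 + 0.83 = 10.20
Sum of distinct covariances = 12.27
σ²_total = Σσᵢ² + 2·Σcov = 10.20 + 2 × 12.27 = 34.74
α = (7/6)·(1 − 10.20/34.74) = 0.82

Cronbach's alpha = 0.82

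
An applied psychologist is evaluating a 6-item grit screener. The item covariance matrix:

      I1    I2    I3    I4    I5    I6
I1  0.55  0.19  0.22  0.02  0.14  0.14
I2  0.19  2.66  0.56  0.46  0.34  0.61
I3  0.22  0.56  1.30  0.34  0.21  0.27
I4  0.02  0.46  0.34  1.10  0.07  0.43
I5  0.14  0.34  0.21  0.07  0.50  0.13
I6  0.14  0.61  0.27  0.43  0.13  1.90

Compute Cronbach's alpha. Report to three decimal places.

Σσ²ᵢ = 0.55 + 2.66 + 1.30 + 1.10 + 0.50 + 1.90 = 8.01
Σ_{i<j} σ_ij = 4.13
σ²_T = 8.01 + 2 × 4.13 = 16.27
α = (k/(k−1))·(1 − Σσ²ᵢ/σ²_T) = (6/5)·(1 − 8.01/16.27) = 0.609

α = 0.609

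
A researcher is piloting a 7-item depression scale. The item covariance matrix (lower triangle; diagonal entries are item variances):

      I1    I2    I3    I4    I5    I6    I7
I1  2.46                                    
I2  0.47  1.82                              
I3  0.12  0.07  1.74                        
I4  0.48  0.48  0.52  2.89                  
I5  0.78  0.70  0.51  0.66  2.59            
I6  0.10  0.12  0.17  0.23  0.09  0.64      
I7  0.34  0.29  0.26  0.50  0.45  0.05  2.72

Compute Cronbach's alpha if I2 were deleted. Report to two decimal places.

Cronbach's alpha = 0.54

Remaining items: I1, I3, I4, I5, I6, I7 (k = 6).
ΣVar(i) = 2.46 + 1.74 + 2.89 + 2.59 + 0.64 + 2.72 = 13.04
σ²_T = 13.04 + 2 × 5.26 = 23.56
α (item deleted) = (6/5)·(1 − 13.04/23.56) = 0.54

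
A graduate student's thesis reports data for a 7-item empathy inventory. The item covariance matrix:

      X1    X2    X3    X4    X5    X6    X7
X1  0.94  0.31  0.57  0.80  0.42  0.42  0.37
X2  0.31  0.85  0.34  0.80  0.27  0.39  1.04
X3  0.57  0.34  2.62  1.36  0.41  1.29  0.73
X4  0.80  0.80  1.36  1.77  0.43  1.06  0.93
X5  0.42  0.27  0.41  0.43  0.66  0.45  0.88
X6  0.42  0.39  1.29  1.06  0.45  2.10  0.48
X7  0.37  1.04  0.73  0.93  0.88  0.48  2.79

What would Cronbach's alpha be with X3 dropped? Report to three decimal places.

Cronbach's alpha = 0.798

Remaining items: X1, X2, X4, X5, X6, X7 (k = 6).
sum of item variances = 0.94 + 0.85 + 1.77 + 0.66 + 2.10 + 2.79 = 9.11
Var(T) = 9.11 + 2 × 9.05 = 27.21
α (item deleted) = (6/5)·(1 − 9.11/27.21) = 0.798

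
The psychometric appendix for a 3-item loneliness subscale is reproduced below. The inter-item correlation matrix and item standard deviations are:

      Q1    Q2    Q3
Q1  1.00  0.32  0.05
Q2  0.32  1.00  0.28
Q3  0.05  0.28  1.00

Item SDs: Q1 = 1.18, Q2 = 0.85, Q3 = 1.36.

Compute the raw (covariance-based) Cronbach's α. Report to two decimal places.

Σσ²ᵢ = 1.18² + 0.85² + 1.36² = 3.9645
Covariances σ_ij = r_ij · s_i · s_j:
  σ(Q1,Q2) = 0.32 × 1.18 × 0.85 = 0.3210
  σ(Q1,Q3) = 0.05 × 1.18 × 1.36 = 0.0802
  σ(Q2,Q3) = 0.28 × 0.85 × 1.36 = 0.3237
σ²_T = Σσ²ᵢ + 2·Σσ_ij = 3.9645 + 2 × 0.7249 = 5.4143
α = (3/2)·(1 − 3.9645/5.4143) = 0.40

α = 0.40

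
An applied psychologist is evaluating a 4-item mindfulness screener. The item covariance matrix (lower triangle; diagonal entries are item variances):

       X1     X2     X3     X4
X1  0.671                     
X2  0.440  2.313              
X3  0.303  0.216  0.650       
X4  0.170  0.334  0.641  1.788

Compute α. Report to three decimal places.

α = 0.583

Σσ²ᵢ = 0.671 + 2.313 + 0.650 + 1.788 = 5.422
Sum of the distinct covariances = 2.104
Var(T) = 5.422 + 2 × 2.104 = 9.630
α = (k/(k−1))·(1 − Σσ²ᵢ/Var(T)) = (4/3)·(1 − 5.422/9.630) = 0.583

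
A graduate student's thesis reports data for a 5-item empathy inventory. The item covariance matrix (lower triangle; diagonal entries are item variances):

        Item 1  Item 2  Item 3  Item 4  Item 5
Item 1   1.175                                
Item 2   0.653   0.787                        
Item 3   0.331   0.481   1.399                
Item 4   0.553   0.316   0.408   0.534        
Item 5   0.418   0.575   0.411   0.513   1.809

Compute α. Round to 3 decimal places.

Σσ²ᵢ = 1.175 + 0.787 + 1.399 + 0.534 + 1.809 = 5.704
Sum of off-diagonal covariances = 4.659
Var(T) = 5.704 + 2 × 4.659 = 15.022
α = (k/(k−1))·(1 − Σσ²ᵢ/Var(T)) = (5/4)·(1 − 5.704/15.022) = 0.775

α = 0.775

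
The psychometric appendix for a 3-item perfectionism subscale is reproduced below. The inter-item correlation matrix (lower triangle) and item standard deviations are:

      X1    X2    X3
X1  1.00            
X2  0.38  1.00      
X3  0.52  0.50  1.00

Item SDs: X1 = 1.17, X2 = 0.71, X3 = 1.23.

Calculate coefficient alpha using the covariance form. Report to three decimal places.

Σσ²ᵢ = 1.17² + 0.71² + 1.23² = 3.3859
Covariances σ_ij = r_ij · s_i · s_j:
  σ(X1,X2) = 0.38 × 1.17 × 0.71 = 0.3157
  σ(X1,X3) = 0.52 × 1.17 × 1.23 = 0.7483
  σ(X2,X3) = 0.50 × 0.71 × 1.23 = 0.4366
σ²_T = Σσ²ᵢ + 2·Σσ_ij = 3.3859 + 2 × 1.5006 = 6.3871
α = (3/2)·(1 − 3.3859/6.3871) = 0.705

α = 0.705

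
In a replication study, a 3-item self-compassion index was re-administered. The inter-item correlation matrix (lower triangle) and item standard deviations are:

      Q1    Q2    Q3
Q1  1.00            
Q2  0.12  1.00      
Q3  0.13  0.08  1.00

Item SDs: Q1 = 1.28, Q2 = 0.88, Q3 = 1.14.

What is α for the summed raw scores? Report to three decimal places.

α = 0.269

Σσ²ᵢ = 1.28² + 0.88² + 1.14² = 3.7124
Covariances σ_ij = r_ij · s_i · s_j:
  σ(Q1,Q2) = 0.12 × 1.28 × 0.88 = 0.1352
  σ(Q1,Q3) = 0.13 × 1.28 × 1.14 = 0.1897
  σ(Q2,Q3) = 0.08 × 0.88 × 1.14 = 0.0803
σ²_T = Σσ²ᵢ + 2·Σσ_ij = 3.7124 + 2 × 0.4052 = 4.5228
α = (3/2)·(1 − 3.7124/4.5228) = 0.269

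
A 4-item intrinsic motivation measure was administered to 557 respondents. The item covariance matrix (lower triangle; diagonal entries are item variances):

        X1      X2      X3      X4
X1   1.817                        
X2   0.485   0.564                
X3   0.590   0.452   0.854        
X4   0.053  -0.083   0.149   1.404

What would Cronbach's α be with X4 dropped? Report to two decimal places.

Remaining items: X1, X2, X3 (k = 3).
Σσᵢ² = 1.817 + 0.564 + 0.854 = 3.235
total variance = 3.235 + 2 × 1.527 = 6.289
α (item deleted) = (3/2)·(1 − 3.235/6.289) = 0.73

α = 0.73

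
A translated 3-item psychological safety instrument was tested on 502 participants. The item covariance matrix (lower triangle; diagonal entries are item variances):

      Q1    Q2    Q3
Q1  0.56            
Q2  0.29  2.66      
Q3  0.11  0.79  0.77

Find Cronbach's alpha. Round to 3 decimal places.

sum of item variances = 0.56 + 2.66 + 0.77 = 3.99
Sum of off-diagonal covariances = 1.19
Var(T) = 3.99 + 2 × 1.19 = 6.37
α = (k/(k−1))·(1 − sum of item variances/Var(T)) = (3/2)·(1 − 3.99/6.37) = 0.560

α = 0.560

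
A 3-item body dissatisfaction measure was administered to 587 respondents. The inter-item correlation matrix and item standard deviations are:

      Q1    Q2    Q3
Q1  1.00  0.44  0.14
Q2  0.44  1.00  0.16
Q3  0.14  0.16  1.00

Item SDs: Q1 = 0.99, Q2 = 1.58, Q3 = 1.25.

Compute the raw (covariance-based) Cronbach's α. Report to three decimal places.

Σσ²ᵢ = 0.99² + 1.58² + 1.25² = 5.0390
Covariances σ_ij = r_ij · s_i · s_j:
  σ(Q1,Q2) = 0.44 × 0.99 × 1.58 = 0.6882
  σ(Q1,Q3) = 0.14 × 0.99 × 1.25 = 0.1733
  σ(Q2,Q3) = 0.16 × 1.58 × 1.25 = 0.3160
σ²_T = Σσ²ᵢ + 2·Σσ_ij = 5.0390 + 2 × 1.1775 = 7.3940
α = (3/2)·(1 − 5.0390/7.3940) = 0.478

α = 0.478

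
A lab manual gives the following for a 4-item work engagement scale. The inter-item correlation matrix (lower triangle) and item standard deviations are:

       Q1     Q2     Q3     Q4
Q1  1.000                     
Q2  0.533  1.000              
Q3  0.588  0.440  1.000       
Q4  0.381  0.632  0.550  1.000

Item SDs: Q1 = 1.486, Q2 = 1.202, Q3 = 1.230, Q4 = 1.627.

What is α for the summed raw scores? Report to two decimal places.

α = 0.80

Σσ²ᵢ = 1.486² + 1.202² + 1.230² + 1.627² = 7.8130
Covariances σ_ij = r_ij · s_i · s_j:
  σ(Q1,Q2) = 0.533 × 1.486 × 1.202 = 0.9520
  σ(Q1,Q3) = 0.588 × 1.486 × 1.230 = 1.0747
  σ(Q1,Q4) = 0.381 × 1.486 × 1.627 = 0.9212
  σ(Q2,Q3) = 0.440 × 1.202 × 1.230 = 0.6505
  σ(Q2,Q4) = 0.632 × 1.202 × 1.627 = 1.2360
  σ(Q3,Q4) = 0.550 × 1.230 × 1.627 = 1.1007
σ²_T = Σσ²ᵢ + 2·Σσ_ij = 7.8130 + 2 × 5.9351 = 19.6832
α = (4/3)·(1 − 7.8130/19.6832) = 0.80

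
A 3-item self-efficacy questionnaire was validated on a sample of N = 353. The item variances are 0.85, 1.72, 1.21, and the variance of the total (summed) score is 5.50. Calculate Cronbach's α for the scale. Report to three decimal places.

Σσᵢ² = 0.85 + 1.72 + 1.21 = 3.78
α = (k/(k−1))·(1 − Σσᵢ²/σ²_T) = (3/2)·(1 − 3.78/5.50) = 0.469

Cronbach's α = 0.469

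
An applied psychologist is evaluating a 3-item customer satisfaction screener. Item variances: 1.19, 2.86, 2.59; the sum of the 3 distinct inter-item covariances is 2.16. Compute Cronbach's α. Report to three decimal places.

ΣVar(i) = 1.19 + 2.86 + 2.59 = 6.64
Sum of distinct covariances = 2.16
total variance = ΣVar(i) + 2·Σcov = 6.64 + 2 × 2.16 = 10.96
α = (3/2)·(1 − 6.64/10.96) = 0.591

Cronbach's α = 0.591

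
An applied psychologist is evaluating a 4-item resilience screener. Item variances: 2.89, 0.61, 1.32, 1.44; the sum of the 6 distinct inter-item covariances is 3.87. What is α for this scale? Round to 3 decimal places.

ΣVar(i) = 2.89 + 0.61 + 1.32 + 1.44 = 6.26
Sum of distinct covariances = 3.87
total variance = ΣVar(i) + 2·Σcov = 6.26 + 2 × 3.87 = 14.00
α = (4/3)·(1 − 6.26/14.00) = 0.737

α = 0.737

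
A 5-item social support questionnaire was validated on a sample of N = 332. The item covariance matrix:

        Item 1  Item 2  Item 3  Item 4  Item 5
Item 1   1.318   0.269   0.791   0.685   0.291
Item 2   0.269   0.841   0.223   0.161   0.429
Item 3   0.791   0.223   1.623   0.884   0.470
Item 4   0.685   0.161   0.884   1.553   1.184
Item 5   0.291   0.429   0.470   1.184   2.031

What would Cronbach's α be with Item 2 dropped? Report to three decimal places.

Cronbach's α = 0.759

Remaining items: Item 1, Item 3, Item 4, Item 5 (k = 4).
ΣVar(i) = 1.318 + 1.623 + 1.553 + 2.031 = 6.525
Var(T) = 6.525 + 2 × 4.305 = 15.135
α (item deleted) = (4/3)·(1 − 6.525/15.135) = 0.759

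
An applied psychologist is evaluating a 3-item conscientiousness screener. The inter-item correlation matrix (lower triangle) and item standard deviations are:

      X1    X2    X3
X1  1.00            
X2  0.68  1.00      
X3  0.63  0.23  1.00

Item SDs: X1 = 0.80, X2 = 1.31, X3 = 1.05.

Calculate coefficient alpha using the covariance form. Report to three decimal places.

α = 0.711

Σσ²ᵢ = 0.80² + 1.31² + 1.05² = 3.4586
Covariances σ_ij = r_ij · s_i · s_j:
  σ(X1,X2) = 0.68 × 0.80 × 1.31 = 0.7126
  σ(X1,X3) = 0.63 × 0.80 × 1.05 = 0.5292
  σ(X2,X3) = 0.23 × 1.31 × 1.05 = 0.3164
σ²_T = Σσ²ᵢ + 2·Σσ_ij = 3.4586 + 2 × 1.5582 = 6.5750
α = (3/2)·(1 − 3.4586/6.5750) = 0.711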